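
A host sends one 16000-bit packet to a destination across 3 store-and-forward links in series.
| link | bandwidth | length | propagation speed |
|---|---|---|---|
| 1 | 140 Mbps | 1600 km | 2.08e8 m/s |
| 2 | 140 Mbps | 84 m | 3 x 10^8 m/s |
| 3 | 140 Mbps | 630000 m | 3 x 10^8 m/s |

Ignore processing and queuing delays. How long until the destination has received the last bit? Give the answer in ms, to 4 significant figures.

Transmission delay per hop = L/R = 16000/140000000 = 0.114286 ms; 3 hops → 0.342857 ms.
Propagation delays (d/s per hop): 7.69231, 0.00028, 2.1 ms; sum = 9.79259 ms.
End-to-end = 10.14 ms.

10.14 ms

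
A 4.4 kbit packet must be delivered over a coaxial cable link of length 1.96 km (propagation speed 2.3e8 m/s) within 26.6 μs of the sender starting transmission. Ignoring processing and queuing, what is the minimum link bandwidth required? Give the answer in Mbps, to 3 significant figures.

Propagation delay = 1960 / 2.3e+08 = 8.52174 μs.
Transmission budget = 26.6 − 8.52174 = 18.0783 μs.
R ≥ L / t_tx = 4400 bits / 1.80783e-05 s = 243 Mbps.

243 Mbps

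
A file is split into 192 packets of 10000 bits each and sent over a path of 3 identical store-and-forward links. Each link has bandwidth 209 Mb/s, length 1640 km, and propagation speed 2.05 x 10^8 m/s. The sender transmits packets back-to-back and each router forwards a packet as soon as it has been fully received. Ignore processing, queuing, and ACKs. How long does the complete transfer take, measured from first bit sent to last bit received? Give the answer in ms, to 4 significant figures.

33.28 ms

Per-hop transmission t_tx = L/R = 10000/209000000 = 0.0478469 ms.
Per-hop propagation t_prop = 1640000/2.05e+08 = 8 ms.
Pipeline fill: first packet needs 3·t_tx to clear all hops; remaining 191 packets each add one t_tx.
Total = (3+192-1)·t_tx + 3·t_prop = 194·0.0478469 + 3·8 = 33.28 ms.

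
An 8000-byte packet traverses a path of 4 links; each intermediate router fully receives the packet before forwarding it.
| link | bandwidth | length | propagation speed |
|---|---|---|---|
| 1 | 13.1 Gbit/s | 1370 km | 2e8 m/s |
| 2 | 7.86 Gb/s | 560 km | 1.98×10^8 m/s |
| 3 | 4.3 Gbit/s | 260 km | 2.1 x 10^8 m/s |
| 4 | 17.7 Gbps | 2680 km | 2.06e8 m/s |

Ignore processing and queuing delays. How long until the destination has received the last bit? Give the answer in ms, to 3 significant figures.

L = 8000 × 8 = 64000 bits.
Transmission delays (L/R per hop): 0.0048855, 0.00814249, 0.0148837, 0.00361582 ms; sum = 0.0315275 ms.
Propagation delays (d/s per hop): 6.85, 2.82828, 1.2381, 13.0097 ms; sum = 23.9261 ms.
End-to-end = 24.0 ms.

24.0 ms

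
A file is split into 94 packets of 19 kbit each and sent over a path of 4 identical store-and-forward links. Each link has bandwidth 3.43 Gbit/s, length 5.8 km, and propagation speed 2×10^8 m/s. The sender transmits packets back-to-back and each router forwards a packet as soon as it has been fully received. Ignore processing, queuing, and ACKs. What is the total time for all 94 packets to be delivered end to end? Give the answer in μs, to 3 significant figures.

Per-hop transmission t_tx = L/R = 19000/3430000000 = 5.53936 μs.
Per-hop propagation t_prop = 5800/200000000 = 29 μs.
Pipeline fill: first packet needs 4·t_tx to clear all hops; remaining 93 packets each add one t_tx.
Total = (4+94-1)·t_tx + 4·t_prop = 97·5.53936 + 4·29 = 653 μs.

653 μs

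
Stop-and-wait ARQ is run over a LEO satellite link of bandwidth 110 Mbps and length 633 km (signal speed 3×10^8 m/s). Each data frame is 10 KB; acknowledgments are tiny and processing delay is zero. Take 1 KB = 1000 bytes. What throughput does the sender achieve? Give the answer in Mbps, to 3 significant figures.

16.2 Mbps

t_tx = L/R = 80000/110000000 = 0.000727273 s.
t_prop = 633000/300000000 = 0.00211 s; RTT = 0.00422 s.
Cycle = t_tx + RTT = 0.00494727 s.
Throughput = L / cycle = 80000 / 0.00494727 = 16.2 Mbps.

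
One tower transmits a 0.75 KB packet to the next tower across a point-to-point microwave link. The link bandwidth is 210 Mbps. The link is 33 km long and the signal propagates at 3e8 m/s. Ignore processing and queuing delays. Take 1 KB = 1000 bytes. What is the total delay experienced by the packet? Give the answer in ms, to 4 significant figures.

0.1386 ms

L = 6000 bits.
Transmission delay = L/R = 6000 / 210000000 = 0.0285714 ms.
Propagation delay = d/s = 33000 m / 300000000 m/s = 0.11 ms.
Total = 0.1386 ms.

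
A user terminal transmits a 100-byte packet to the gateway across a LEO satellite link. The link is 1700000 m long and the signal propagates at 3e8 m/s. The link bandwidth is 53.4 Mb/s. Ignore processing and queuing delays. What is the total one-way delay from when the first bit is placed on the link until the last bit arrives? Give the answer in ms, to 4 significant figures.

5.682 ms

L = 100 × 8 = 800 bits.
Transmission delay = L/R = 800 / 53400000 = 0.0149813 ms.
Propagation delay = d/s = 1700000 m / 300000000 m/s = 5.66667 ms.
Total = 5.682 ms.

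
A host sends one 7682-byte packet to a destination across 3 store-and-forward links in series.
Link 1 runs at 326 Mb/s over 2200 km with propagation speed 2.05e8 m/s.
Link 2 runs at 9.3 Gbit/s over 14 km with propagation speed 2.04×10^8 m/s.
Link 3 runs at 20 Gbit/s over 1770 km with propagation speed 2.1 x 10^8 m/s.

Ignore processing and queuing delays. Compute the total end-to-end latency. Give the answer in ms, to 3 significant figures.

L = 7682 × 8 = 61456 bits.
Transmission delays (L/R per hop): 0.188515, 0.00660817, 0.0030728 ms; sum = 0.198196 ms.
Propagation delays (d/s per hop): 10.7317, 0.0686275, 8.42857 ms; sum = 19.2289 ms.
End-to-end = 19.4 ms.

19.4 ms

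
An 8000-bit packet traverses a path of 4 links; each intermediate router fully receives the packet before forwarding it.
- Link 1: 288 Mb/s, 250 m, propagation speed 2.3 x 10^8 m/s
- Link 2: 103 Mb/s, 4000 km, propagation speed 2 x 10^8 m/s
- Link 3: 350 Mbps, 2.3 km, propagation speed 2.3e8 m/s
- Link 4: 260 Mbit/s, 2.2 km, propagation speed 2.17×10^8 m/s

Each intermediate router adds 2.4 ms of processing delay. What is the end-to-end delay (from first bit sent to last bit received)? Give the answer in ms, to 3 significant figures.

Transmission delays (L/R per hop): 0.0277778, 0.0776699, 0.0228571, 0.0307692 ms; sum = 0.159074 ms.
Propagation delays (d/s per hop): 0.00108696, 20, 0.01, 0.0101382 ms; sum = 20.0212 ms.
Processing at 3 router(s): 3 × 2.4 ms = 7.2 ms.
End-to-end = 27.4 ms.

27.4 ms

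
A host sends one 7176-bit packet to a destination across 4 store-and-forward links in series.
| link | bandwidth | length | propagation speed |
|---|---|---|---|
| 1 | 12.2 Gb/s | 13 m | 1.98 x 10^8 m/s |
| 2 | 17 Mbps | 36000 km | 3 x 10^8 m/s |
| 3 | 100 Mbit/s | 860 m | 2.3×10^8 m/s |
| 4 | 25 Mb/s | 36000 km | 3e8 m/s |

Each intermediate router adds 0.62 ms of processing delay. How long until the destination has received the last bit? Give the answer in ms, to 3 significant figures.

243 ms

Transmission delays (L/R per hop): 0.000588197, 0.422118, 0.07176, 0.28704 ms; sum = 0.781506 ms.
Propagation delays (d/s per hop): 6.56566e-05, 120, 0.00373913, 120 ms; sum = 240.004 ms.
Processing at 3 router(s): 3 × 0.62 ms = 1.86 ms.
End-to-end = 243 ms.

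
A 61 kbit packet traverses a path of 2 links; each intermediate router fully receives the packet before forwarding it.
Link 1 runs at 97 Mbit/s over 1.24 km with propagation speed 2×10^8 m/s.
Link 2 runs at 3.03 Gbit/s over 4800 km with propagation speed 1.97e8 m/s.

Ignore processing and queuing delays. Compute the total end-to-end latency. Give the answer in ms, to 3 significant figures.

L = 61000 bits.
Transmission delays (L/R per hop): 0.628866, 0.020132 ms; sum = 0.648998 ms.
Propagation delays (d/s per hop): 0.0062, 24.3655 ms; sum = 24.3717 ms.
End-to-end = 25.0 ms.

25.0 ms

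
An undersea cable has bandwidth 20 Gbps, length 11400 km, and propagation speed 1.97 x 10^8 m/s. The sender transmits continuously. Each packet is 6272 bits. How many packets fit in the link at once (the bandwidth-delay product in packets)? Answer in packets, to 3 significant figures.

Propagation delay = 11400000 / 197000000 = 0.057868 s.
BDP = R × t_prop = 20000000000 × 0.057868 = 1157360000 bits.
In packets of 6272 bits: 185000 packets.

185000 packets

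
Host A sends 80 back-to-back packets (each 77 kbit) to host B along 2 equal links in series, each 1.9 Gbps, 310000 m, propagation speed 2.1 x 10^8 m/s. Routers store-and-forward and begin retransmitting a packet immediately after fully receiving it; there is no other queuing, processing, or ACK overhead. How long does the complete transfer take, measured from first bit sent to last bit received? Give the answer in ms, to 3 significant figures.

Per-hop transmission t_tx = L/R = 77000/1900000000 = 0.0405263 ms.
Per-hop propagation t_prop = 310000/210000000 = 1.47619 ms.
Pipeline fill: first packet needs 2·t_tx to clear all hops; remaining 79 packets each add one t_tx.
Total = (2+80-1)·t_tx + 2·t_prop = 81·0.0405263 + 2·1.47619 = 6.24 ms.

6.24 ms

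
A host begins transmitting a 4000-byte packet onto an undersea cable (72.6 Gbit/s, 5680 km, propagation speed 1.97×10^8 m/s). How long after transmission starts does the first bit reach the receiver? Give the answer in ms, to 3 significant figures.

First bit experiences only propagation delay: d/s = 5680000/197000000 = 28.8 ms.

28.8 ms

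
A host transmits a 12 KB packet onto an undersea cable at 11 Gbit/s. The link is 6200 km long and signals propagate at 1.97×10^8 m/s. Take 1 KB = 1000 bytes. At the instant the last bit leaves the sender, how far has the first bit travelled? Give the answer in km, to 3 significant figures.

1.72 km

t_tx = L/R = 96000/11000000000 = 8.72727e-06 s.
Distance = s × t_tx = 197000000 × 8.72727e-06 = 1.72 km.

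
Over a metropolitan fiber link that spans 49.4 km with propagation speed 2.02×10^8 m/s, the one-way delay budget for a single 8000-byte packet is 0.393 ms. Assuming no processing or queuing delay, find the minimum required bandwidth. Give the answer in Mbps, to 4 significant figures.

431.1 Mbps

L = 64000 bits.
Propagation delay = 49400 / 202000000 = 0.244554 ms.
Transmission budget = 0.393 − 0.244554 = 0.148446 ms.
R ≥ L / t_tx = 64000 bits / 0.000148446 s = 431.1 Mbps.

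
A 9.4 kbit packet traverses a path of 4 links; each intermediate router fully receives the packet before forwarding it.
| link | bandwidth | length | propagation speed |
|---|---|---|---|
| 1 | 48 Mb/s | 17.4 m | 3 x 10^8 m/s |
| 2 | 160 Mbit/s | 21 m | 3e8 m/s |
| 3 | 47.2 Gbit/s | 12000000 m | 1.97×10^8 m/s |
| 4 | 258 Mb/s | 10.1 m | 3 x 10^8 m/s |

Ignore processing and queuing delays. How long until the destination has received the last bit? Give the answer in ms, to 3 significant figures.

L = 9400 bits.
Transmission delays (L/R per hop): 0.195833, 0.05875, 0.000199153, 0.0364341 ms; sum = 0.291217 ms.
Propagation delays (d/s per hop): 5.8e-05, 7e-05, 60.9137, 3.36667e-05 ms; sum = 60.9139 ms.
End-to-end = 61.2 ms.

61.2 ms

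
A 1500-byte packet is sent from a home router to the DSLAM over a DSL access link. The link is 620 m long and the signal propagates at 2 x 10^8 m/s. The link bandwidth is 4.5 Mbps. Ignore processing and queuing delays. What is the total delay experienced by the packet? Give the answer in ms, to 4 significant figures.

2.670 ms

L = 1500 × 8 = 12000 bits.
Transmission delay = L/R = 12000 / 4500000 = 2.66667 ms.
Propagation delay = d/s = 620 m / 200000000 m/s = 0.0031 ms.
Total = 2.670 ms.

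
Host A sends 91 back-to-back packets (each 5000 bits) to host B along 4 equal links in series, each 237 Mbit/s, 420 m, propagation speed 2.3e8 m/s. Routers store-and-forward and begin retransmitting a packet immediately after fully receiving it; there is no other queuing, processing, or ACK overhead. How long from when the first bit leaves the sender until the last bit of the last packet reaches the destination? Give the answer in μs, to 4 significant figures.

Per-hop transmission t_tx = L/R = 5000/237000000 = 21.097 μs.
Per-hop propagation t_prop = 420/2.3e+08 = 1.82609 μs.
Pipeline fill: first packet needs 4·t_tx to clear all hops; remaining 90 packets each add one t_tx.
Total = (4+91-1)·t_tx + 4·t_prop = 94·21.097 + 4·1.82609 = 1990 μs.

1990 μs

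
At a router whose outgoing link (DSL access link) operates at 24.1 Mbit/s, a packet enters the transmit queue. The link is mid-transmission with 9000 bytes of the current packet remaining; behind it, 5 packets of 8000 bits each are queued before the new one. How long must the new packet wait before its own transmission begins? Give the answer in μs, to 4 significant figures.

Each queued packet: L/R = 8000/24100000 = 331.95 μs.
5 queued → 1659.75 μs.
Plus remaining 72000 bits of current packet: 2987.55 μs.
Queuing delay = 4647 μs.

4647 μs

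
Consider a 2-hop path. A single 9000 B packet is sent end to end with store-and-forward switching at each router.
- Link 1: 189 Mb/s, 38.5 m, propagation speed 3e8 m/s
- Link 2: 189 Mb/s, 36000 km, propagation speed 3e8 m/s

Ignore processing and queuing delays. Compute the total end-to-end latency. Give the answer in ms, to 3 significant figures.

121 ms

L = 9000 × 8 = 72000 bits.
Transmission delay per hop = L/R = 72000/189000000 = 0.380952 ms; 2 hops → 0.761905 ms.
Propagation delays (d/s per hop): 0.000128333, 120 ms; sum = 120 ms.
End-to-end = 121 ms.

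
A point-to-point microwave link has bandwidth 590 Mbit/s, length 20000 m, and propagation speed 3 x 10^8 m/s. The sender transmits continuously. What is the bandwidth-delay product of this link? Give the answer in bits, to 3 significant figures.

Propagation delay = 20000 / 300000000 = 6.66667e-05 s.
BDP = R × t_prop = 590000000 × 6.66667e-05 = 39333.3 bits.

39300 bits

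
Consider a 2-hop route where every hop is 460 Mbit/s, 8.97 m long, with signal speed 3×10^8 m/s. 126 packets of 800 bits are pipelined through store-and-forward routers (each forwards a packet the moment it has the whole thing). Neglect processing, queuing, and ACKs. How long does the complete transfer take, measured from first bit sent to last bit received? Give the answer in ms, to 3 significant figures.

0.221 ms

Per-hop transmission t_tx = L/R = 800/460000000 = 0.00173913 ms.
Per-hop propagation t_prop = 8.97/300000000 = 2.99e-05 ms.
Pipeline fill: first packet needs 2·t_tx to clear all hops; remaining 125 packets each add one t_tx.
Total = (2+126-1)·t_tx + 2·t_prop = 127·0.00173913 + 2·2.99e-05 = 0.221 ms.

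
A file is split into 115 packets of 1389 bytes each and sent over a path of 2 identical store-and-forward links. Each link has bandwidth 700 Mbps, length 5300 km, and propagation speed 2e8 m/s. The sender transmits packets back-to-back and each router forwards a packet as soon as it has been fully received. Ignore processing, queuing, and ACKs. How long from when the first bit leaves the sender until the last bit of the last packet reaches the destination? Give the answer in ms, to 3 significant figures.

54.8 ms

Per-hop transmission t_tx = L/R = 11112/700000000 = 0.0158743 ms.
Per-hop propagation t_prop = 5300000/200000000 = 26.5 ms.
Pipeline fill: first packet needs 2·t_tx to clear all hops; remaining 114 packets each add one t_tx.
Total = (2+115-1)·t_tx + 2·t_prop = 116·0.0158743 + 2·26.5 = 54.8 ms.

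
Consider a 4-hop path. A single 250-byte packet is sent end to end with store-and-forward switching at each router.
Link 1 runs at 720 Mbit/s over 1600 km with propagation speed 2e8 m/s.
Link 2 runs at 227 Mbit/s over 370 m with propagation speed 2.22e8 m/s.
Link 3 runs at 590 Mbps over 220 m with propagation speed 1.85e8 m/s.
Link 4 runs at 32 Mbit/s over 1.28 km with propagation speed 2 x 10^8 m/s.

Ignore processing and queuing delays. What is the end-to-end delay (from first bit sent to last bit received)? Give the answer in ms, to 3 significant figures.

8.09 ms

L = 250 × 8 = 2000 bits.
Transmission delays (L/R per hop): 0.00277778, 0.00881057, 0.00338983, 0.0625 ms; sum = 0.0774782 ms.
Propagation delays (d/s per hop): 8, 0.00166667, 0.00118919, 0.0064 ms; sum = 8.00926 ms.
End-to-end = 8.09 ms.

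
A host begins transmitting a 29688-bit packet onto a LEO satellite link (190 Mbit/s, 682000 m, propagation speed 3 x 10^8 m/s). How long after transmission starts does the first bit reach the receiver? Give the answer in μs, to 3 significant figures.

First bit experiences only propagation delay: d/s = 682000/300000000 = 2270 μs.

2270 μs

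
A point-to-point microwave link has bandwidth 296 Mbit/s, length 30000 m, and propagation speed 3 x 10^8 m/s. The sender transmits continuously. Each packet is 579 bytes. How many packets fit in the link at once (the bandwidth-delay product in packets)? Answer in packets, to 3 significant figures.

6.39 packets

Propagation delay = 30000 / 300000000 = 0.0001 s.
BDP = R × t_prop = 296000000 × 0.0001 = 29600 bits.
In packets of 4632 bits: 6.39 packets.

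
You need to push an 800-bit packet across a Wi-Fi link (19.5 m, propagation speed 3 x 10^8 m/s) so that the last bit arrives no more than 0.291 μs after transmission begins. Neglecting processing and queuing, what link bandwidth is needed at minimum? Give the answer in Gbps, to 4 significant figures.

Propagation delay = 19.5 / 300000000 = 0.065 μs.
Transmission budget = 0.291 − 0.065 = 0.226 μs.
R ≥ L / t_tx = 800 bits / 2.26e-07 s = 3.540 Gbps.

3.540 Gbps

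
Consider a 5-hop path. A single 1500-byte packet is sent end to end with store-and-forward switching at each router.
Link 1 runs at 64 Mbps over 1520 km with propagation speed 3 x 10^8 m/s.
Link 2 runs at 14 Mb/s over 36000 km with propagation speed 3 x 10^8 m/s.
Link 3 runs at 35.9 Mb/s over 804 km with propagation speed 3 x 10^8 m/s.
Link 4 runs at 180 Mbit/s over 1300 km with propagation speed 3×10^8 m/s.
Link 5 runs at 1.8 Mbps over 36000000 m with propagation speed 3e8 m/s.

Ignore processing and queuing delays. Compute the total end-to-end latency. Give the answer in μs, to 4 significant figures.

260200 μs

L = 1500 × 8 = 12000 bits.
Transmission delays (L/R per hop): 187.5, 857.143, 334.262, 66.6667, 6666.67 μs; sum = 8112.24 μs.
Propagation delays (d/s per hop): 5066.67, 120000, 2680, 4333.33, 120000 μs; sum = 252080 μs.
End-to-end = 260200 μs.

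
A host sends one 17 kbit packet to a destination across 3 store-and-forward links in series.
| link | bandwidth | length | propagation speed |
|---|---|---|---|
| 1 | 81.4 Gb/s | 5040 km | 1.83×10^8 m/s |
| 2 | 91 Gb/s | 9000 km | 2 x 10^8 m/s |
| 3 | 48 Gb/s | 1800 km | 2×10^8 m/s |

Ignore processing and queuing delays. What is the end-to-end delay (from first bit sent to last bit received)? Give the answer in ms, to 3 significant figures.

81.5 ms

L = 17000 bits.
Transmission delays (L/R per hop): 0.000208845, 0.000186813, 0.000354167 ms; sum = 0.000749825 ms.
Propagation delays (d/s per hop): 27.541, 45, 9 ms; sum = 81.541 ms.
End-to-end = 81.5 ms.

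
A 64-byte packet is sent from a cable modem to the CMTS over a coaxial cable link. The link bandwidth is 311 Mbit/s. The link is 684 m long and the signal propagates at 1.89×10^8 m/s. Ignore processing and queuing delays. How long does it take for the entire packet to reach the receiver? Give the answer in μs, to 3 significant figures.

L = 64 × 8 = 512 bits.
Transmission delay = L/R = 512 / 311000000 = 1.6463 μs.
Propagation delay = d/s = 684 m / 189000000 m/s = 3.61905 μs.
Total = 5.27 μs.

5.27 μs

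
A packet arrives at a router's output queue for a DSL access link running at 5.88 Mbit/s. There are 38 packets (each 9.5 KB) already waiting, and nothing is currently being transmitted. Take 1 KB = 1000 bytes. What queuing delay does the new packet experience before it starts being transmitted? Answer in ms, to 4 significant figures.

Each queued packet: L/R = 76000/5880000 = 12.9252 ms.
38 queued → 491.156 ms.
Queuing delay = 491.2 ms.

491.2 ms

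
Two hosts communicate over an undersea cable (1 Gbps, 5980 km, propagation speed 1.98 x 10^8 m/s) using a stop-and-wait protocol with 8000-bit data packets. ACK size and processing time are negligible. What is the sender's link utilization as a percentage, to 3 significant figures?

0.0132 %

t_tx = L/R = 8000/1000000000 = 8e-06 s.
t_prop = 5980000/198000000 = 0.030202 s; RTT = 0.060404 s.
Cycle = t_tx + RTT = 0.060412 s.
Utilization = t_tx / cycle = 8e-06/0.060412 = 0.0132 %.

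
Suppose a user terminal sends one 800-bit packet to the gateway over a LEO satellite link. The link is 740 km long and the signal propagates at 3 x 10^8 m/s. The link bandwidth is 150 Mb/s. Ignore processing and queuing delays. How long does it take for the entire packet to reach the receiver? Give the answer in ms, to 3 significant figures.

Transmission delay = L/R = 800 / 150000000 = 0.00533333 ms.
Propagation delay = d/s = 740000 m / 300000000 m/s = 2.46667 ms.
Total = 2.47 ms.

2.47 ms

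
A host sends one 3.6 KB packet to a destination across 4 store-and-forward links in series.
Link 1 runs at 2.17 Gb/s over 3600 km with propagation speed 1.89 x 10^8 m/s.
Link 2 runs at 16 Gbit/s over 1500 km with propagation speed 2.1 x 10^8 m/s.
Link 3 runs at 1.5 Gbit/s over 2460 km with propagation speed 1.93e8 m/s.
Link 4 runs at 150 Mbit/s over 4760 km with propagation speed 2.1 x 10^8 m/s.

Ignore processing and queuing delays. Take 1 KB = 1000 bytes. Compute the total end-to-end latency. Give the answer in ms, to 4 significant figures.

61.83 ms

L = 28800 bits.
Transmission delays (L/R per hop): 0.0132719, 0.0018, 0.0192, 0.192 ms; sum = 0.226272 ms.
Propagation delays (d/s per hop): 19.0476, 7.14286, 12.7461, 22.6667 ms; sum = 61.6033 ms.
End-to-end = 61.83 ms.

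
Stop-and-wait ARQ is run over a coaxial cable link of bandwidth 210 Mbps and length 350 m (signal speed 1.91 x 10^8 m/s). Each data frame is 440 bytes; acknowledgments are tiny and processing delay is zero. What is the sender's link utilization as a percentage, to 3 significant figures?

t_tx = L/R = 3520/210000000 = 1.67619e-05 s.
t_prop = 350/191000000 = 1.83246e-06 s; RTT = 3.66492e-06 s.
Cycle = t_tx + RTT = 2.04268e-05 s.
Utilization = t_tx / cycle = 1.67619e-05/2.04268e-05 = 82.1 %.

82.1 %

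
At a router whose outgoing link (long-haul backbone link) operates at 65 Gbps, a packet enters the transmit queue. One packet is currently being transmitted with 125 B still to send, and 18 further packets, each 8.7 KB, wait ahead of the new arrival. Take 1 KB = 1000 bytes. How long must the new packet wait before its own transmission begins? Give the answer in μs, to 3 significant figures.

19.3 μs

Each queued packet: L/R = 69600/65000000000 = 1.07077 μs.
18 queued → 19.2738 μs.
Plus remaining 1000 bits of current packet: 0.0153846 μs.
Queuing delay = 19.3 μs.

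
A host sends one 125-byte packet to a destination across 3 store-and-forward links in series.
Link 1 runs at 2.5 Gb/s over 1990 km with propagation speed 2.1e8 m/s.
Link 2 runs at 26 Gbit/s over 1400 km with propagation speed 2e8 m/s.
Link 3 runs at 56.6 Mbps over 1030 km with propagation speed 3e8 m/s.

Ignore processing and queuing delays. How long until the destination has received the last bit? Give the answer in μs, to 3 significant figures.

L = 125 × 8 = 1000 bits.
Transmission delays (L/R per hop): 0.4, 0.0384615, 17.6678 μs; sum = 18.1063 μs.
Propagation delays (d/s per hop): 9476.19, 7000, 3433.33 μs; sum = 19909.5 μs.
End-to-end = 19900 μs.

19900 μs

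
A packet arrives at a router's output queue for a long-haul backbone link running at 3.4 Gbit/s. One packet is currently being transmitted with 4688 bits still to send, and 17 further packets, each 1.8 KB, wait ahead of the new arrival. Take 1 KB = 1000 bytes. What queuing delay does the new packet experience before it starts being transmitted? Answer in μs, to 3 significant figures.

73.4 μs

Each queued packet: L/R = 14400/3400000000 = 4.23529 μs.
17 queued → 72 μs.
Plus remaining 4688 bits of current packet: 1.37882 μs.
Queuing delay = 73.4 μs.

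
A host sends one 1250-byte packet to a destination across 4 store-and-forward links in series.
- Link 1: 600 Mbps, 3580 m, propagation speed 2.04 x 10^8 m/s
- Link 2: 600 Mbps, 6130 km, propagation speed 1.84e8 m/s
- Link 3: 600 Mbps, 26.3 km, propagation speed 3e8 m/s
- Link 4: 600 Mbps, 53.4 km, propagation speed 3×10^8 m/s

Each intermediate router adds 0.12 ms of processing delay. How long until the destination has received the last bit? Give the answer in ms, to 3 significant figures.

L = 1250 × 8 = 10000 bits.
Transmission delay per hop = L/R = 10000/600000000 = 0.0166667 ms; 4 hops → 0.0666667 ms.
Propagation delays (d/s per hop): 0.017549, 33.3152, 0.0876667, 0.178 ms; sum = 33.5984 ms.
Processing at 3 router(s): 3 × 0.12 ms = 0.36 ms.
End-to-end = 34.0 ms.

34.0 ms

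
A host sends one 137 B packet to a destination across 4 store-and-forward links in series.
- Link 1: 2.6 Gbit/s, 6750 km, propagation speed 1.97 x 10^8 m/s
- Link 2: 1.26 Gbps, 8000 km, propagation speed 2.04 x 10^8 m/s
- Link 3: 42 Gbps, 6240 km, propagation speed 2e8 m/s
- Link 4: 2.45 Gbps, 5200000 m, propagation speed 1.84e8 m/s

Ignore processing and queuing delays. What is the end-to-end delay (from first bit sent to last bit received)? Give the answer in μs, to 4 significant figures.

L = 137 × 8 = 1096 bits.
Transmission delays (L/R per hop): 0.421538, 0.869841, 0.0260952, 0.447347 μs; sum = 1.76482 μs.
Propagation delays (d/s per hop): 34264, 39215.7, 31200, 28260.9 μs; sum = 132941 μs.
End-to-end = 132900 μs.

132900 μs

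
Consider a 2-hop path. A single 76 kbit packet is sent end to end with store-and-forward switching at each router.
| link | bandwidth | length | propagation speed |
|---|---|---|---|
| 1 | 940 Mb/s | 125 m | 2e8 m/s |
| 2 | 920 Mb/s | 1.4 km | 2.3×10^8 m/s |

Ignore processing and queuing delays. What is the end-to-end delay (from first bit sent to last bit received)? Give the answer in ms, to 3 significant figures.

0.170 ms

L = 76000 bits.
Transmission delays (L/R per hop): 0.0808511, 0.0826087 ms; sum = 0.16346 ms.
Propagation delays (d/s per hop): 0.000625, 0.00608696 ms; sum = 0.00671196 ms.
End-to-end = 0.170 ms.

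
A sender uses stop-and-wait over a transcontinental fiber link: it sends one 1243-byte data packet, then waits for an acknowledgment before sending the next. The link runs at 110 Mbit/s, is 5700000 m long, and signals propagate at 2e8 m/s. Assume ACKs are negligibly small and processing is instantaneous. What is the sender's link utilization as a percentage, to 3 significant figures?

0.158 %

t_tx = L/R = 9944/110000000 = 9.04e-05 s.
t_prop = 5700000/200000000 = 0.0285 s; RTT = 0.057 s.
Cycle = t_tx + RTT = 0.0570904 s.
Utilization = t_tx / cycle = 9.04e-05/0.0570904 = 0.158 %.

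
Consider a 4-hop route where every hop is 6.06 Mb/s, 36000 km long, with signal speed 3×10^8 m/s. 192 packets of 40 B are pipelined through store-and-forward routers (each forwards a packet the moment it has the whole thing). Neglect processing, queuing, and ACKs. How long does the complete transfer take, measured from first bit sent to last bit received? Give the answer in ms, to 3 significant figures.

Per-hop transmission t_tx = L/R = 320/6060000 = 0.0528053 ms.
Per-hop propagation t_prop = 36000000/300000000 = 120 ms.
Pipeline fill: first packet needs 4·t_tx to clear all hops; remaining 191 packets each add one t_tx.
Total = (4+192-1)·t_tx + 4·t_prop = 195·0.0528053 + 4·120 = 490 ms.

490 ms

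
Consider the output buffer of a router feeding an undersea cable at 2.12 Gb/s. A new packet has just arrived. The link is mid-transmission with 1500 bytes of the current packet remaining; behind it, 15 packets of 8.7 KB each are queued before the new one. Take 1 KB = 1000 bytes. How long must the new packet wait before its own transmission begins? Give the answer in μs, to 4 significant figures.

Each queued packet: L/R = 69600/2120000000 = 32.8302 μs.
15 queued → 492.453 μs.
Plus remaining 12000 bits of current packet: 5.66038 μs.
Queuing delay = 498.1 μs.

498.1 μs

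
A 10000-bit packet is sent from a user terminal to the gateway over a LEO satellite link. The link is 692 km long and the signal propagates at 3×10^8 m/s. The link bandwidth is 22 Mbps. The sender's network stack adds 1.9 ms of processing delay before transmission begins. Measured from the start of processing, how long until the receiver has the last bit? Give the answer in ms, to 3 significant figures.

4.66 ms

Transmission delay = L/R = 10000 / 22000000 = 0.454545 ms.
Propagation delay = d/s = 692000 m / 300000000 m/s = 2.30667 ms.
Plus processing delay 1.9 ms = 1.9 ms.
Total = 4.66 ms.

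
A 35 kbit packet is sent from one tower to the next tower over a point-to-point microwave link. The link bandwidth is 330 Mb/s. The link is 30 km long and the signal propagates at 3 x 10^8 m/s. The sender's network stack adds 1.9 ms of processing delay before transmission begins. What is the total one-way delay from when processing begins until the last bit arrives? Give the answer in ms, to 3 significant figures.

2.11 ms

L = 35000 bits.
Transmission delay = L/R = 35000 / 330000000 = 0.106061 ms.
Propagation delay = d/s = 30000 m / 300000000 m/s = 0.1 ms.
Plus processing delay 1.9 ms = 1.9 ms.
Total = 2.11 ms.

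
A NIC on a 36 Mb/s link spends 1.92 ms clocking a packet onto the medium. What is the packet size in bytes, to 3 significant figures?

8640 bytes

L = R × t_tx = 36000000 b/s × 0.00192 s = 69120 bits.
In bytes: 69120 / 8 = 8640 bytes.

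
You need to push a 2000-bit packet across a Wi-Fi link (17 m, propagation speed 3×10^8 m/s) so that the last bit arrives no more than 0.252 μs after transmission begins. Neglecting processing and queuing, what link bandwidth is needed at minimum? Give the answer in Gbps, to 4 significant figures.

Propagation delay = 17 / 300000000 = 0.0566667 μs.
Transmission budget = 0.252 − 0.0566667 = 0.195333 μs.
R ≥ L / t_tx = 2000 bits / 1.95333e-07 s = 10.24 Gbps.

10.24 Gbps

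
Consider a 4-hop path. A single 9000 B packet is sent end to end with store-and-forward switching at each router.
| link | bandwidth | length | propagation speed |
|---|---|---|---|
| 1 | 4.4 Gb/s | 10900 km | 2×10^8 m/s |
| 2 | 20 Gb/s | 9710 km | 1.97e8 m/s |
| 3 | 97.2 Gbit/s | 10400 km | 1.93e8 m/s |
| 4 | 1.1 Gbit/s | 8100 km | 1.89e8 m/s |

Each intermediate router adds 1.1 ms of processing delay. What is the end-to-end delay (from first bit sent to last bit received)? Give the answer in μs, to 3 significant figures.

L = 9000 × 8 = 72000 bits.
Transmission delays (L/R per hop): 16.3636, 3.6, 0.740741, 65.4545 μs; sum = 86.1589 μs.
Propagation delays (d/s per hop): 54500, 49289.3, 53886, 42857.1 μs; sum = 200532 μs.
Processing at 3 router(s): 3 × 1.1 ms = 3300 μs.
End-to-end = 204000 μs.

204000 μs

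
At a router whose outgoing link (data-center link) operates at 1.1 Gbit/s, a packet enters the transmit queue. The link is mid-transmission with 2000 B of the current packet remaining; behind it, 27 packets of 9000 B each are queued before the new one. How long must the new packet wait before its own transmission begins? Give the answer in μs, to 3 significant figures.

1780 μs

Each queued packet: L/R = 72000/1100000000 = 65.4545 μs.
27 queued → 1767.27 μs.
Plus remaining 16000 bits of current packet: 14.5455 μs.
Queuing delay = 1780 μs.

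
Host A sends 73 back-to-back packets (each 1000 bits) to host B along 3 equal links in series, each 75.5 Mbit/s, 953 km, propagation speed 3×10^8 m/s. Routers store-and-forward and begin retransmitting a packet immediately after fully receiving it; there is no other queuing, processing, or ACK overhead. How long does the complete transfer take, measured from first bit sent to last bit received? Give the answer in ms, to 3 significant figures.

Per-hop transmission t_tx = L/R = 1000/75500000 = 0.013245 ms.
Per-hop propagation t_prop = 953000/300000000 = 3.17667 ms.
Pipeline fill: first packet needs 3·t_tx to clear all hops; remaining 72 packets each add one t_tx.
Total = (3+73-1)·t_tx + 3·t_prop = 75·0.013245 + 3·3.17667 = 10.5 ms.

10.5 ms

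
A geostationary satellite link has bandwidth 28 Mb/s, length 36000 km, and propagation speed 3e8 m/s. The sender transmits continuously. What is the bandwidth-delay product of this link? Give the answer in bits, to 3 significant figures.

Propagation delay = 36000000 / 300000000 = 0.12 s.
BDP = R × t_prop = 28000000 × 0.12 = 3360000 bits.

3360000 bits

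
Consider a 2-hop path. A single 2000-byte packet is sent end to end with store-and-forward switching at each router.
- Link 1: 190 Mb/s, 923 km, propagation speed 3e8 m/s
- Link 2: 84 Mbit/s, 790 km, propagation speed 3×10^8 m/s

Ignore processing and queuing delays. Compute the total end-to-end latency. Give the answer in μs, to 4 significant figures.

5985 μs

L = 2000 × 8 = 16000 bits.
Transmission delays (L/R per hop): 84.2105, 190.476 μs; sum = 274.687 μs.
Propagation delays (d/s per hop): 3076.67, 2633.33 μs; sum = 5710 μs.
End-to-end = 5985 μs.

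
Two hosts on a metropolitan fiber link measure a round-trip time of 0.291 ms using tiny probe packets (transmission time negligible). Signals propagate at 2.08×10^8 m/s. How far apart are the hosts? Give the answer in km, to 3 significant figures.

One-way propagation = RTT/2 = 0.1455 ms.
d = s × t = 208000000 × 0.0001455 = 30.3 km.

30.3 km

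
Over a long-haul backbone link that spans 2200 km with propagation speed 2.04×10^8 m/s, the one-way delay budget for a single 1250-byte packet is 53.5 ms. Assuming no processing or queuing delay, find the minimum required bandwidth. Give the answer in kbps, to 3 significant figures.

234 kbps

L = 10000 bits.
Propagation delay = 2200000 / 204000000 = 10.7843 ms.
Transmission budget = 53.5 − 10.7843 = 42.7157 ms.
R ≥ L / t_tx = 10000 bits / 0.0427157 s = 234 kbps.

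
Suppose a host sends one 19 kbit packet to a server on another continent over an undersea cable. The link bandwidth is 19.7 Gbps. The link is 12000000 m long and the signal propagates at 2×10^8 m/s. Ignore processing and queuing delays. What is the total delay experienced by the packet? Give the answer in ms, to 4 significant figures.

L = 19000 bits.
Transmission delay = L/R = 19000 / 19700000000 = 0.000964467 ms.
Propagation delay = d/s = 12000000 m / 200000000 m/s = 60 ms.
Total = 60.00 ms.

60.00 ms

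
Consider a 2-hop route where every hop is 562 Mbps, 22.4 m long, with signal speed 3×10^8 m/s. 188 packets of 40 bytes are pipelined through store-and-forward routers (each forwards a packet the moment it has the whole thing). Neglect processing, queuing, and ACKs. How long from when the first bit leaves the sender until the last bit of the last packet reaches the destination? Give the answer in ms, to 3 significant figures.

Per-hop transmission t_tx = L/R = 320/562000000 = 0.000569395 ms.
Per-hop propagation t_prop = 22.4/300000000 = 7.46667e-05 ms.
Pipeline fill: first packet needs 2·t_tx to clear all hops; remaining 187 packets each add one t_tx.
Total = (2+188-1)·t_tx + 2·t_prop = 189·0.000569395 + 2·7.46667e-05 = 0.108 ms.

0.108 ms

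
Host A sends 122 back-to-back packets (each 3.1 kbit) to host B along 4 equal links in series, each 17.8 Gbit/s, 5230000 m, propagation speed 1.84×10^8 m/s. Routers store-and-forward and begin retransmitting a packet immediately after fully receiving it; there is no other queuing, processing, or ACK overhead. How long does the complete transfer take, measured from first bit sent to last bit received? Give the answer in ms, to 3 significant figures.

114 ms

Per-hop transmission t_tx = L/R = 3100/17800000000 = 0.000174157 ms.
Per-hop propagation t_prop = 5230000/184000000 = 28.4239 ms.
Pipeline fill: first packet needs 4·t_tx to clear all hops; remaining 121 packets each add one t_tx.
Total = (4+122-1)·t_tx + 4·t_prop = 125·0.000174157 + 4·28.4239 = 114 ms.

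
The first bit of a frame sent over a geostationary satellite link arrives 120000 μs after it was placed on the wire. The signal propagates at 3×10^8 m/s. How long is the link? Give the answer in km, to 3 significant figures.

36000 km

d = s × t_prop = 300000000 × 0.12 = 36000 km.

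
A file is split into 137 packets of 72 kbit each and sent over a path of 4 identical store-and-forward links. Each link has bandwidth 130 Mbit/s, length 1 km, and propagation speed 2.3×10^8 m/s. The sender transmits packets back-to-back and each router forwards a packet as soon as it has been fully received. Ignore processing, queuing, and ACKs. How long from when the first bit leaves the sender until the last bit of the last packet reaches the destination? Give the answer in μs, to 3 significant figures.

77600 μs

Per-hop transmission t_tx = L/R = 72000/130000000 = 553.846 μs.
Per-hop propagation t_prop = 1000/2.3e+08 = 4.34783 μs.
Pipeline fill: first packet needs 4·t_tx to clear all hops; remaining 136 packets each add one t_tx.
Total = (4+137-1)·t_tx + 4·t_prop = 140·553.846 + 4·4.34783 = 77600 μs.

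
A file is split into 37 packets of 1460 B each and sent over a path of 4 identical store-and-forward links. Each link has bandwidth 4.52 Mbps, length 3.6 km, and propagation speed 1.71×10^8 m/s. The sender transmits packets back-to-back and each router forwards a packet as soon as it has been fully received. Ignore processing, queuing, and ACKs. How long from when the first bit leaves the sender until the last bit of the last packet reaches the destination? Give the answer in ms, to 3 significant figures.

103 ms

Per-hop transmission t_tx = L/R = 11680/4520000 = 2.58407 ms.
Per-hop propagation t_prop = 3600/171000000 = 0.0210526 ms.
Pipeline fill: first packet needs 4·t_tx to clear all hops; remaining 36 packets each add one t_tx.
Total = (4+37-1)·t_tx + 4·t_prop = 40·2.58407 + 4·0.0210526 = 103 ms.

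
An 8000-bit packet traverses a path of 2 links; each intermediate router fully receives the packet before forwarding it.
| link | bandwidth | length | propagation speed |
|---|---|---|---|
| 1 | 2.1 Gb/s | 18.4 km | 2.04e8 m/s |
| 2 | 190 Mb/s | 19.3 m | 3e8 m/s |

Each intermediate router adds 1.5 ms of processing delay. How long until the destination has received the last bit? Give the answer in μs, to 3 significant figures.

1640 μs

Transmission delays (L/R per hop): 3.80952, 42.1053 μs; sum = 45.9148 μs.
Propagation delays (d/s per hop): 90.1961, 0.0643333 μs; sum = 90.2604 μs.
Processing at 1 router(s): 1 × 1.5 ms = 1500 μs.
End-to-end = 1640 μs.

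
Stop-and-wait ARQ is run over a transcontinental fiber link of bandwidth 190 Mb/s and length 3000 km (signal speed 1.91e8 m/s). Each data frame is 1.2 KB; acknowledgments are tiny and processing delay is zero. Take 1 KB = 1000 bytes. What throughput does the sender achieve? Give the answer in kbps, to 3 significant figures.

305 kbps

t_tx = L/R = 9600/190000000 = 5.05263e-05 s.
t_prop = 3000000/191000000 = 0.0157068 s; RTT = 0.0314136 s.
Cycle = t_tx + RTT = 0.0314641 s.
Throughput = L / cycle = 9600 / 0.0314641 = 305 kbps.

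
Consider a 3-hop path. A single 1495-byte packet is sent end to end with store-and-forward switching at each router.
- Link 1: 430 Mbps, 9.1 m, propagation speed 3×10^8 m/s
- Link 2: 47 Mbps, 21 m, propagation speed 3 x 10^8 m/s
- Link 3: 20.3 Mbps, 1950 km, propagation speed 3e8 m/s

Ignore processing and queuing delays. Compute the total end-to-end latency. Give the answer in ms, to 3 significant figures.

L = 1495 × 8 = 11960 bits.
Transmission delays (L/R per hop): 0.027814, 0.254468, 0.589163 ms; sum = 0.871445 ms.
Propagation delays (d/s per hop): 3.03333e-05, 7e-05, 6.5 ms; sum = 6.5001 ms.
End-to-end = 7.37 ms.

7.37 ms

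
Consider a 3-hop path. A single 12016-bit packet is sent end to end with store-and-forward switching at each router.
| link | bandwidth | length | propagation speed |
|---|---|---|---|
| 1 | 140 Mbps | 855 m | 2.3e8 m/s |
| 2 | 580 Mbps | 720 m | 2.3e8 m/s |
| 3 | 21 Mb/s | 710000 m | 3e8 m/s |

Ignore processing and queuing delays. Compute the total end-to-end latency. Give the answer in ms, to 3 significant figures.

3.05 ms

Transmission delays (L/R per hop): 0.0858286, 0.0207172, 0.57219 ms; sum = 0.678736 ms.
Propagation delays (d/s per hop): 0.00371739, 0.00313043, 2.36667 ms; sum = 2.37351 ms.
End-to-end = 3.05 ms.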